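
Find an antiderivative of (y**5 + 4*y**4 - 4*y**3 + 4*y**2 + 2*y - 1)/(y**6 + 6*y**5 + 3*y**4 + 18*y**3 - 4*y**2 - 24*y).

log(y)/24 + 3*log(y - 1)/35 + 4*log(y + 1)/25 + 1597*log(y + 6)/8400 + 209*log(y**2 + 4)/800 - 157*atan(y/2)/400 + C

Factor the denominator: y*(y - 1)*(y + 1)*(y + 6)*(y**2 + 4).
Partial-fraction decomposition: (209*y - 314)/(400*(y**2 + 4)) + 1597/(8400*(y + 6)) + 4/(25*(y + 1)) + 3/(35*(y - 1)) + 1/(24*y).
Integrate each term; A/(y−a) gives A·log|y−a|; the (By+D)/(y²+p²) term gives a log and an atan.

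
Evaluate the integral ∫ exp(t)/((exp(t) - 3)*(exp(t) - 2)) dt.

Let u = e^t, du = e^t dt.
The integral becomes ∫ du/((u-2)(u-3)); decompose into partial fractions.

log(exp(t) - 3) - log(exp(t) - 2) + C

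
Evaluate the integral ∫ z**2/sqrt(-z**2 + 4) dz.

Substitute z = 2·sin(θ), so dz = 2·cos(θ) dθ and the radical becomes sqrt(-z**2 + 4) = 2·cos(θ) by the Pythagorean identity.
Integrate the resulting trig expression in θ, then back-substitute θ = asin(z/2), sin(θ) = z/2, cos(θ) = sqrt(-z**2 + 4)/2 (absorbing any constant into C).

-z*sqrt(-z**2 + 4)/2 + 2*asin(z/2) + C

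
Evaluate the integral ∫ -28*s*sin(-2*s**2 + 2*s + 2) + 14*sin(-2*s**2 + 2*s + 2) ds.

Let u = 2*s**2 - 2*s - 2, so du = (4*s - 2) ds.
Rewriting, the integral becomes 7·∫ sin(u) du = 7·-cos(u).
Substituting back, u = 2*s**2 - 2*s - 2.

-7*cos(-2*s**2 + 2*s + 2) + C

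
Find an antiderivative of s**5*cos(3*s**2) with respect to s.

s**4*sin(3*s**2)/6 + s**2*cos(3*s**2)/9 - sin(3*s**2)/27 + C

Let u = s², du = 2s ds; rewrite as (1/2)∫ u^2·cos(3u) du.
Now integrate by parts 2 times.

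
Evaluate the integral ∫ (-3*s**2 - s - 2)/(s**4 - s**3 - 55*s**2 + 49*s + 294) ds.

-13*log(s - 7)/42 + 4*log(s - 3)/25 - 4*log(s + 2)/75 + 71*log(s + 7)/350 + C

Factor the denominator: (s - 7)*(s - 3)*(s + 2)*(s + 7).
Partial-fraction decomposition: 71/(350*(s + 7)) - 4/(75*(s + 2)) + 4/(25*(s - 3)) - 13/(42*(s - 7)).
Integrate each term: A/(s−a) contributes A·log|s−a|.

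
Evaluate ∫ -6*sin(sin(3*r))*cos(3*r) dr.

2*cos(sin(3*r)) + C

Let u = sin(3*r), so du = (3*cos(3*r)) dr.
Rewriting, the integral becomes -2·∫ sin(u) du = -2·-cos(u).
Substituting back, u = sin(3*r).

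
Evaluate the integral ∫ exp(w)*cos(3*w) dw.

Let I denote the integral. Integrate by parts with u = cos(3*w), dv = exp(w) dw, so v = exp(w): I = exp(w)*cos(3*w) + 3·∫ exp(w)*sin(3*w) dw.
Apply parts again with u = sin(3*w), dv = exp(w) dw: ∫ exp(w)*sin(3*w) dw = exp(w)*sin(3*w) − 3·I. Substituting back brings back I: I = 3*exp(w)*sin(3*w) + exp(w)*cos(3*w) − 9·I.
Solving for I: (1 + 9)·I equals the remaining terms, so I = (1/10)·(3*exp(w)*sin(3*w) + exp(w)*cos(3*w)).

3*exp(w)*sin(3*w)/10 + exp(w)*cos(3*w)/10 + C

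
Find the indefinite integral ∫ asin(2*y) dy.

y*asin(2*y) + sqrt(-4*y**2 + 1)/2 + C

Use integration by parts with u = arcsin(2*y), dv = dy.
Then du = 2/sqrt(-4*y**2 + 1) dy.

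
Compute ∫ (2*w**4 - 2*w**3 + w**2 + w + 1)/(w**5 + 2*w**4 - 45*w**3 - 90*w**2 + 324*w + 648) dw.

Factor the denominator: (w - 6)*(w - 3)*(w + 2)*(w + 3)*(w + 6).
Partial-fraction decomposition: 3055/(1296*(w + 6)) - 223/(162*(w + 3)) + 51/(160*(w + 2)) - 121/(810*(w - 3)) + 2203/(2592*(w - 6)).
Integrate each term: A/(w−a) contributes A·log|w−a|.

2203*log(w - 6)/2592 - 121*log(w - 3)/810 + 51*log(w + 2)/160 - 223*log(w + 3)/162 + 3055*log(w + 6)/1296 + C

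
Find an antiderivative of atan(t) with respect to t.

Use integration by parts with u = arctan(t), dv = dt.
Then du = 1/(t**2 + 1) dt.

t*atan(t) - log(t**2 + 1)/2 + C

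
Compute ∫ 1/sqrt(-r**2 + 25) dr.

Substitute r = 5·sin(θ), so dr = 5·cos(θ) dθ and the radical becomes sqrt(-r**2 + 25) = 5·cos(θ) by the Pythagorean identity.
Integrate the resulting trig expression in θ, then back-substitute θ = asin(r/5), sin(θ) = r/5, cos(θ) = sqrt(-r**2 + 25)/5 (absorbing any constant into C).

asin(r/5) + C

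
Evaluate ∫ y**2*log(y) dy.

y**3*log(y)/3 - y**3/9 + C

Use integration by parts with u = log(y), dv = y**2 dy.
Then du = 1/y dy and v = y**3/3.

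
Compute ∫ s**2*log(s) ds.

s**3*log(s)/3 - s**3/9 + C

Use integration by parts with u = log(s), dv = s**2 ds.
Then du = 1/s ds and v = s**3/3.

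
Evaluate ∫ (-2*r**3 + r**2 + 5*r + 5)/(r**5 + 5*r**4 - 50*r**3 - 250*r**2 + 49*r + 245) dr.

-199*log(r - 7)/2688 - log(r - 1)/64 + log(r + 1)/128 - 85*log(r + 5)/192 + 235*log(r + 7)/448 + C

Factor the denominator: (r - 7)*(r - 1)*(r + 1)*(r + 5)*(r + 7).
Partial-fraction decomposition: 235/(448*(r + 7)) - 85/(192*(r + 5)) + 1/(128*(r + 1)) - 1/(64*(r - 1)) - 199/(2688*(r - 7)).
Integrate each term: A/(r−a) contributes A·log|r−a|.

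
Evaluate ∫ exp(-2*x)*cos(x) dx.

Let I denote the integral. Integrate by parts with u = cos(x), dv = exp(-2*x) dx, so v = -exp(-2*x)/2: I = -exp(-2*x)*cos(x)/2 − (1/2)·∫ exp(-2*x)*sin(x) dx.
Apply parts again with u = sin(x), dv = exp(-2*x) dx: ∫ exp(-2*x)*sin(x) dx = -exp(-2*x)*sin(x)/2 + (1/2)·I. Substituting back brings back I: I = exp(-2*x)*sin(x)/4 - exp(-2*x)*cos(x)/2 − (1/4)·I.
Solving for I: (1 + 1/4)·I equals the remaining terms, so I = (4/5)·(exp(-2*x)*sin(x)/4 - exp(-2*x)*cos(x)/2).

exp(-2*x)*sin(x)/5 - 2*exp(-2*x)*cos(x)/5 + C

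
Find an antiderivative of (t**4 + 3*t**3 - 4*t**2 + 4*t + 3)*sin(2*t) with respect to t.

-t**4*cos(2*t)/2 + t**3*sin(2*t) - 3*t**3*cos(2*t)/2 + 9*t**2*sin(2*t)/4 + 7*t**2*cos(2*t)/2 - 7*t*sin(2*t)/2 + t*cos(2*t)/4 - sin(2*t)/8 - 13*cos(2*t)/4 + C

Use integration by parts with u = t**4 + 3*t**3 - 4*t**2 + 4*t + 3, dv = sin(2*t) dt, so v = -cos(2*t)/2.
Apply parts 4 times (tabular method): alternate signs, differentiate u down to 0, integrate dv up.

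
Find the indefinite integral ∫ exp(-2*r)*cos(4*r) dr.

Let I denote the integral. Integrate by parts with u = cos(4*r), dv = exp(-2*r) dr, so v = -exp(-2*r)/2: I = -exp(-2*r)*cos(4*r)/2 − 2·∫ exp(-2*r)*sin(4*r) dr.
Apply parts again with u = sin(4*r), dv = exp(-2*r) dr: ∫ exp(-2*r)*sin(4*r) dr = -exp(-2*r)*sin(4*r)/2 + 2·I. Substituting back brings back I: I = exp(-2*r)*sin(4*r) - exp(-2*r)*cos(4*r)/2 − 4·I.
Solving for I: (1 + 4)·I equals the remaining terms, so I = (1/5)·(exp(-2*r)*sin(4*r) - exp(-2*r)*cos(4*r)/2).

exp(-2*r)*sin(4*r)/5 - exp(-2*r)*cos(4*r)/10 + C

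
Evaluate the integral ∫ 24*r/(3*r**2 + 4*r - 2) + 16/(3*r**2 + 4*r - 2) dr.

4*log(3*r**2 + 4*r - 2) + C

Let u = 3*r**2 + 4*r - 2, so du = (6*r + 4) dr.
Rewriting, the integral becomes 4·∫ 1/u du = 4·log(u).
Substituting back, u = 3*r**2 + 4*r - 2.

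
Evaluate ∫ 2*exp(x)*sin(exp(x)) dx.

-2*cos(exp(x)) + C

Let u = exp(x), so du = (exp(x)) dx.
Rewriting, the integral becomes 2·∫ sin(u) du = 2·-cos(u).
Substituting back, u = exp(x).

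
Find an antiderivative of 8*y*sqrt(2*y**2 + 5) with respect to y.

4*(2*y**2 + 5)**(3/2)/3 + C

Let u = 2*y**2 + 5, so du = (4*y) dy.
Rewriting, the integral becomes 2·∫ √u du = 2·(2/3)u^(3/2).
Substituting back, u = 2*y**2 + 5.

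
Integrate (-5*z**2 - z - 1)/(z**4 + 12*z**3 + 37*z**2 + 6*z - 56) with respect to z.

-7*log(z - 1)/120 + 19*log(z + 2)/30 - 77*log(z + 4)/30 + 239*log(z + 7)/120 + C

Factor the denominator: (z - 1)*(z + 2)*(z + 4)*(z + 7).
Partial-fraction decomposition: 239/(120*(z + 7)) - 77/(30*(z + 4)) + 19/(30*(z + 2)) - 7/(120*(z - 1)).
Integrate each term: A/(z−a) contributes A·log|z−a|.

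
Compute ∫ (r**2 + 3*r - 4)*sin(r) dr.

-r**2*cos(r) + 2*r*sin(r) - 3*r*cos(r) + 3*sin(r) + 6*cos(r) + C

Use integration by parts with u = r**2 + 3*r - 4, dv = sin(r) dr, so v = -cos(r).
Apply parts 2 times (tabular method): alternate signs, differentiate u down to 0, integrate dv up.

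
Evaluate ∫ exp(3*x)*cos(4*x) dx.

4*exp(3*x)*sin(4*x)/25 + 3*exp(3*x)*cos(4*x)/25 + C

Let I denote the integral. Integrate by parts with u = cos(4*x), dv = exp(3*x) dx, so v = exp(3*x)/3: I = exp(3*x)*cos(4*x)/3 + (4/3)·∫ exp(3*x)*sin(4*x) dx.
Apply parts again with u = sin(4*x), dv = exp(3*x) dx: ∫ exp(3*x)*sin(4*x) dx = exp(3*x)*sin(4*x)/3 − (4/3)·I. Substituting back brings back I: I = 4*exp(3*x)*sin(4*x)/9 + exp(3*x)*cos(4*x)/3 − (16/9)·I.
Solving for I: (1 + 16/9)·I equals the remaining terms, so I = (9/25)·(4*exp(3*x)*sin(4*x)/9 + exp(3*x)*cos(4*x)/3).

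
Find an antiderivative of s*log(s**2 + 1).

Let u = s**2 + 1, so du = (2*s) ds.
The integral becomes (1/2)·∫ log(u) du; integrate by parts with u′=log(u), dv′=du.

s**2*log(s**2 + 1)/2 - s**2/2 + log(s**2 + 1)/2 + C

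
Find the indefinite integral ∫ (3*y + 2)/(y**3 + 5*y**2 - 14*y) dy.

-log(y)/7 + 4*log(y - 2)/9 - 19*log(y + 7)/63 + C

Factor the denominator: y*(y - 2)*(y + 7).
Partial-fraction decomposition: -19/(63*(y + 7)) + 4/(9*(y - 2)) - 1/(7*y).
Integrate each term: A/(y−a) contributes A·log|y−a|.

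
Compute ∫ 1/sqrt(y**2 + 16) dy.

log(y + sqrt(y**2 + 16)) + C

Substitute y = 4·tan(θ), so dy = 4·sec(θ)^2 dθ and the radical becomes sqrt(y**2 + 16) = 4·sec(θ) by the Pythagorean identity.
Integrate the resulting trig expression in θ, then back-substitute tan(θ) = y/4, sec(θ) = sqrt(y**2 + 16)/4 (absorbing any constant into C).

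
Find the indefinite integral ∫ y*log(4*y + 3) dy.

y**2*log(4*y + 3)/2 - y**2/4 + 3*y/8 - 9*log(4*y + 3)/32 + C

Use integration by parts with u = log(4*y + 3), dv = y dy.
Then du = 4/(4*y + 3) dy and v = y**2/2.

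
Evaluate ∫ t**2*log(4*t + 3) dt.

t**3*log(4*t + 3)/3 - t**3/9 + t**2/8 - 3*t/16 + 9*log(4*t + 3)/64 + C

Use integration by parts with u = log(4*t + 3), dv = t**2 dt.
Then du = 4/(4*t + 3) dt and v = t**3/3.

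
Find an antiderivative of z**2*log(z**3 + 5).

Let u = z**3 + 5, so du = (3*z**2) dz.
The integral becomes (1/3)·∫ log(u) du; integrate by parts with u′=log(u), dv′=du.

z**3*log(z**3 + 5)/3 - z**3/3 + 5*log(z**3 + 5)/3 + C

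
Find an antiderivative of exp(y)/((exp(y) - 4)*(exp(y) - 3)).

log(exp(y) - 4) - log(exp(y) - 3) + C

Let u = e^y, du = e^y dy.
The integral becomes ∫ du/((u-4)(u-3)); decompose into partial fractions.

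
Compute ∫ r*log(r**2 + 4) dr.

Let u = r**2 + 4, so du = (2*r) dr.
The integral becomes (1/2)·∫ log(u) du; integrate by parts with u′=log(u), dv′=du.

r**2*log(r**2 + 4)/2 - r**2/2 + 2*log(r**2 + 4) + C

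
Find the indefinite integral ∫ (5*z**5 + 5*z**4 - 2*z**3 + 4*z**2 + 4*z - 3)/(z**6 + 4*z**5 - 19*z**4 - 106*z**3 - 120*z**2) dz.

-133*log(z)/2400 + 18617*log(z - 5)/12600 + 59*log(z + 2)/56 - 245*log(z + 3)/24 + 3667*log(z + 4)/288 - 1/(40*z) + C

Factor the denominator: z**2*(z - 5)*(z + 2)*(z + 3)*(z + 4).
Partial-fraction decomposition: 3667/(288*(z + 4)) - 245/(24*(z + 3)) + 59/(56*(z + 2)) + 18617/(12600*(z - 5)) - 133/(2400*z) + 1/(40*z**2).
Integrate each term; A/(z−a) gives A·log|z−a|; A/(z−a)² gives −A/(z−a).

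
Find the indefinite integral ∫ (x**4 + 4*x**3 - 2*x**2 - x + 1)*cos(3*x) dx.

x**4*sin(3*x)/3 + 4*x**3*sin(3*x)/3 + 4*x**3*cos(3*x)/9 - 10*x**2*sin(3*x)/9 + 4*x**2*cos(3*x)/3 - 11*x*sin(3*x)/9 - 20*x*cos(3*x)/27 + 47*sin(3*x)/81 - 11*cos(3*x)/27 + C

Use integration by parts with u = x**4 + 4*x**3 - 2*x**2 - x + 1, dv = cos(3*x) dx, so v = sin(3*x)/3.
Apply parts 4 times (tabular method): alternate signs, differentiate u down to 0, integrate dv up.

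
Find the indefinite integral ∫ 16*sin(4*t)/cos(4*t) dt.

Let u = cos(4*t), so du = (-4*sin(4*t)) dt.
Rewriting, the integral becomes -4·∫ 1/u du = -4·log(u).
Substituting back, u = cos(4*t).

-4*log(cos(4*t)) + C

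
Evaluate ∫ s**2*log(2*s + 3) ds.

Use integration by parts with u = log(2*s + 3), dv = s**2 ds.
Then du = 2/(2*s + 3) ds and v = s**3/3.

s**3*log(2*s + 3)/3 - s**3/9 + s**2/4 - 3*s/4 + 9*log(2*s + 3)/8 + C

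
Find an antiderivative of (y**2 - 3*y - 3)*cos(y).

y**2*sin(y) - 3*y*sin(y) + 2*y*cos(y) - 5*sin(y) - 3*cos(y) + C

Use integration by parts with u = y**2 - 3*y - 3, dv = cos(y) dy, so v = sin(y).
Apply parts 2 times (tabular method): alternate signs, differentiate u down to 0, integrate dv up.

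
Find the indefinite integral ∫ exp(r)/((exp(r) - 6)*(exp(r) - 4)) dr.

Let u = e^r, du = e^r dr.
The integral becomes ∫ du/((u-4)(u-6)); decompose into partial fractions.

log(exp(r) - 6)/2 - log(exp(r) - 4)/2 + C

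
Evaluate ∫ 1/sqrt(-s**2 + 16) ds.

Substitute s = 4·sin(θ), so ds = 4·cos(θ) dθ and the radical becomes sqrt(-s**2 + 16) = 4·cos(θ) by the Pythagorean identity.
Integrate the resulting trig expression in θ, then back-substitute θ = asin(s/4), sin(θ) = s/4, cos(θ) = sqrt(-s**2 + 16)/4 (absorbing any constant into C).

asin(s/4) + C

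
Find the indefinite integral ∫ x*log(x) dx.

Use integration by parts with u = log(x), dv = x dx.
Then du = 1/x dx and v = x**2/2.

x**2*log(x)/2 - x**2/4 + C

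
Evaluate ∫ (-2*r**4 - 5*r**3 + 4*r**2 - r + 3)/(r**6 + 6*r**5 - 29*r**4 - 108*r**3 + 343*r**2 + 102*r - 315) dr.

-2941*log(r - 3)/25600 - log(r - 1)/384 - 11*log(r + 1)/768 - 517*log(r + 5)/3072 + 2881*log(r + 7)/9600 + 261/(640*r - 1920) + C

Factor the denominator: (r - 3)**2*(r - 1)*(r + 1)*(r + 5)*(r + 7).
Partial-fraction decomposition: 2881/(9600*(r + 7)) - 517/(3072*(r + 5)) - 11/(768*(r + 1)) - 1/(384*(r - 1)) - 2941/(25600*(r - 3)) - 261/(640*(r - 3)**2).
Integrate each term; A/(r−a) gives A·log|r−a|; A/(r−a)² gives −A/(r−a).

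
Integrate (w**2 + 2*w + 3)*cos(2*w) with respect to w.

Use integration by parts with u = w**2 + 2*w + 3, dv = cos(2*w) dw, so v = sin(2*w)/2.
Apply parts 2 times (tabular method): alternate signs, differentiate u down to 0, integrate dv up.

w**2*sin(2*w)/2 + w*sin(2*w) + w*cos(2*w)/2 + 5*sin(2*w)/4 + cos(2*w)/2 + C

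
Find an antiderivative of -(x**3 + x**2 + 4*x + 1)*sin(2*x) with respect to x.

x**3*cos(2*x)/2 - 3*x**2*sin(2*x)/4 + x**2*cos(2*x)/2 - x*sin(2*x)/2 + 5*x*cos(2*x)/4 - 5*sin(2*x)/8 + cos(2*x)/4 + C

Use integration by parts with u = x**3 + x**2 + 4*x + 1, dv = -sin(2*x) dx, so v = cos(2*x)/2.
Apply parts 3 times (tabular method): alternate signs, differentiate u down to 0, integrate dv up.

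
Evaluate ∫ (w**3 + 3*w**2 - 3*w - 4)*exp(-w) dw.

(-w**3 - 6*w**2 - 9*w - 5)*exp(-w) + C

Use integration by parts with u = w**3 + 3*w**2 - 3*w - 4, dv = exp(-w) dw, so v = -exp(-w).
Apply parts 3 times (tabular method): alternate signs, differentiate u down to 0, integrate dv up.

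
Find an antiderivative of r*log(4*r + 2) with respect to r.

Use integration by parts with u = log(4*r + 2), dv = r dr.
Then du = 4/(4*r + 2) dr and v = r**2/2.

r**2*log(4*r + 2)/2 - r**2/4 + r/4 - log(2*r + 1)/8 + C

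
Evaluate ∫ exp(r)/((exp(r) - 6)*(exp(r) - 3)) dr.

log(exp(r) - 6)/3 - log(exp(r) - 3)/3 + C

Let u = e^r, du = e^r dr.
The integral becomes ∫ du/((u-6)(u-3)); decompose into partial fractions.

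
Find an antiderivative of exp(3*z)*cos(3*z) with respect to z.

Let I denote the integral. Integrate by parts with u = cos(3*z), dv = exp(3*z) dz, so v = exp(3*z)/3: I = exp(3*z)*cos(3*z)/3 + ∫ exp(3*z)*sin(3*z) dz.
Apply parts again with u = sin(3*z), dv = exp(3*z) dz: ∫ exp(3*z)*sin(3*z) dz = exp(3*z)*sin(3*z)/3 − I. Substituting back brings back I: I = exp(3*z)*sin(3*z)/3 + exp(3*z)*cos(3*z)/3 − I.
Solving for I: (1 + 1)·I equals the remaining terms, so I = (1/2)·(exp(3*z)*sin(3*z)/3 + exp(3*z)*cos(3*z)/3).

exp(3*z)*sin(3*z)/6 + exp(3*z)*cos(3*z)/6 + C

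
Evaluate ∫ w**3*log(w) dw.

Use integration by parts with u = log(w), dv = w**3 dw.
Then du = 1/w dw and v = w**4/4.

w**4*log(w)/4 - w**4/16 + C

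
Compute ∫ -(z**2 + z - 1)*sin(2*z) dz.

z**2*cos(2*z)/2 - z*sin(2*z)/2 + z*cos(2*z)/2 - sin(2*z)/4 - 3*cos(2*z)/4 + C

Use integration by parts with u = z**2 + z - 1, dv = -sin(2*z) dz, so v = cos(2*z)/2.
Apply parts 2 times (tabular method): alternate signs, differentiate u down to 0, integrate dv up.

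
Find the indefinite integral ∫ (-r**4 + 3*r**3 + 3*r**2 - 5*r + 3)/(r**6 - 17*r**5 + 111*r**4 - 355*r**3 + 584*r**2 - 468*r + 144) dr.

-189*log(r - 6)/200 + 11*log(r - 4)/12 + 5*log(r - 3)/4 - 13*log(r - 2)/8 + 121*log(r - 1)/300 - 1/(10*r - 10) + C

Factor the denominator: (r - 6)*(r - 4)*(r - 3)*(r - 2)*(r - 1)**2.
Partial-fraction decomposition: 121/(300*(r - 1)) + 1/(10*(r - 1)**2) - 13/(8*(r - 2)) + 5/(4*(r - 3)) + 11/(12*(r - 4)) - 189/(200*(r - 6)).
Integrate each term; A/(r−a) gives A·log|r−a|; A/(r−a)² gives −A/(r−a).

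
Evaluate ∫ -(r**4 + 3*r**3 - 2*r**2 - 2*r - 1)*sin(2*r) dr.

r**4*cos(2*r)/2 - r**3*sin(2*r) + 3*r**3*cos(2*r)/2 - 9*r**2*sin(2*r)/4 - 5*r**2*cos(2*r)/2 + 5*r*sin(2*r)/2 - 13*r*cos(2*r)/4 + 13*sin(2*r)/8 + 3*cos(2*r)/4 + C

Use integration by parts with u = r**4 + 3*r**3 - 2*r**2 - 2*r - 1, dv = -sin(2*r) dr, so v = cos(2*r)/2.
Apply parts 4 times (tabular method): alternate signs, differentiate u down to 0, integrate dv up.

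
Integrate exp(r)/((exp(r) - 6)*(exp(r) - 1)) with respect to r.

log(exp(r) - 6)/5 - log(exp(r) - 1)/5 + C

Let u = e^r, du = e^r dr.
The integral becomes ∫ du/((u-6)(u-1)); decompose into partial fractions.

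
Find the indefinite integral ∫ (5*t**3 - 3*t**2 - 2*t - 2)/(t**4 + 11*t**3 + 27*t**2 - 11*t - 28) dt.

Factor the denominator: (t - 1)*(t + 1)*(t + 4)*(t + 7).
Partial-fraction decomposition: 925/(72*(t + 7)) - 362/(45*(t + 4)) + 2/(9*(t + 1)) - 1/(40*(t - 1)).
Integrate each term: A/(t−a) contributes A·log|t−a|.

-log(t - 1)/40 + 2*log(t + 1)/9 - 362*log(t + 4)/45 + 925*log(t + 7)/72 + C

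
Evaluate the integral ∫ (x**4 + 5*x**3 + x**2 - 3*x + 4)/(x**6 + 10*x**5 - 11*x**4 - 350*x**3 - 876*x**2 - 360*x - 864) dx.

Factor the denominator: (x - 6)*(x + 4)*(x + 6)**2*(x**2 + 1).
Partial-fraction decomposition: 4*(56*x - 3)/(23273*(x**2 + 1)) - 20047/(197136*(x + 6)) + 137/(444*(x + 6)**2) + 4/(85*(x + 4)) + 1199/(26640*(x - 6)).
Integrate each term; A/(x−a) gives A·log|x−a|; the (Bx+D)/(x²+p²) term gives a log and an atan.

1199*log(x - 6)/26640 + 4*log(x + 4)/85 - 20047*log(x + 6)/197136 + 112*log(x**2 + 1)/23273 - 12*atan(x)/23273 - 137/(444*x + 2664) + C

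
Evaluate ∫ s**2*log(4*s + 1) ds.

s**3*log(4*s + 1)/3 - s**3/9 + s**2/24 - s/48 + log(4*s + 1)/192 + C

Use integration by parts with u = log(4*s + 1), dv = s**2 ds.
Then du = 4/(4*s + 1) ds and v = s**3/3.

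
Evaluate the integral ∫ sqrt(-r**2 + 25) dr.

Substitute r = 5·sin(θ), so dr = 5·cos(θ) dθ and the radical becomes sqrt(-r**2 + 25) = 5·cos(θ) by the Pythagorean identity.
Integrate the resulting trig expression in θ, then back-substitute θ = asin(r/5), sin(θ) = r/5, cos(θ) = sqrt(-r**2 + 25)/5 (absorbing any constant into C).

r*sqrt(-r**2 + 25)/2 + 25*asin(r/5)/2 + C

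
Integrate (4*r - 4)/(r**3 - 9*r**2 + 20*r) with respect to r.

-log(r)/5 + 16*log(r - 5)/5 - 3*log(r - 4) + C

Factor the denominator: r*(r - 5)*(r - 4).
Partial-fraction decomposition: -3/(r - 4) + 16/(5*(r - 5)) - 1/(5*r).
Integrate each term: A/(r−a) contributes A·log|r−a|.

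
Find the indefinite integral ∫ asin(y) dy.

y*asin(y) + sqrt(-y**2 + 1) + C

Use integration by parts with u = arcsin(y), dv = dy.
Then du = 1/sqrt(-y**2 + 1) dy.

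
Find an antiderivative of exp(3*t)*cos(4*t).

4*exp(3*t)*sin(4*t)/25 + 3*exp(3*t)*cos(4*t)/25 + C

Let I denote the integral. Integrate by parts with u = cos(4*t), dv = exp(3*t) dt, so v = exp(3*t)/3: I = exp(3*t)*cos(4*t)/3 + (4/3)·∫ exp(3*t)*sin(4*t) dt.
Apply parts again with u = sin(4*t), dv = exp(3*t) dt: ∫ exp(3*t)*sin(4*t) dt = exp(3*t)*sin(4*t)/3 − (4/3)·I. Substituting back brings back I: I = 4*exp(3*t)*sin(4*t)/9 + exp(3*t)*cos(4*t)/3 − (16/9)·I.
Solving for I: (1 + 16/9)·I equals the remaining terms, so I = (9/25)·(4*exp(3*t)*sin(4*t)/9 + exp(3*t)*cos(4*t)/3).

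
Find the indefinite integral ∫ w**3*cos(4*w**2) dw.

Let u = w², du = 2w dw; rewrite as (1/2)∫ u^1·cos(4u) du.
Now integrate by parts 1 time.

w**2*sin(4*w**2)/8 + cos(4*w**2)/32 + C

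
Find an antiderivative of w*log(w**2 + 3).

Let u = w**2 + 3, so du = (2*w) dw.
The integral becomes (1/2)·∫ log(u) du; integrate by parts with u′=log(u), dv′=du.

w**2*log(w**2 + 3)/2 - w**2/2 + 3*log(w**2 + 3)/2 + C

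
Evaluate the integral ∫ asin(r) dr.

r*asin(r) + sqrt(-r**2 + 1) + C

Use integration by parts with u = arcsin(r), dv = dr.
Then du = 1/sqrt(-r**2 + 1) dr.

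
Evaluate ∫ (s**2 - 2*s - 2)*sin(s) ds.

Use integration by parts with u = s**2 - 2*s - 2, dv = sin(s) ds, so v = -cos(s).
Apply parts 2 times (tabular method): alternate signs, differentiate u down to 0, integrate dv up.

-s**2*cos(s) + 2*s*sin(s) + 2*s*cos(s) - 2*sin(s) + 4*cos(s) + C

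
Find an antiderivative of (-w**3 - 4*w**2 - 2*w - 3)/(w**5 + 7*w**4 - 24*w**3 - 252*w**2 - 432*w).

Factor the denominator: w*(w - 6)*(w + 3)*(w + 4)*(w + 6).
Partial-fraction decomposition: 3/(16*(w + 6)) - 1/(16*(w + 4)) - 2/(27*(w + 3)) - 25/(432*(w - 6)) + 1/(144*w).
Integrate each term: A/(w−a) contributes A·log|w−a|.

log(w)/144 - 25*log(w - 6)/432 - 2*log(w + 3)/27 - log(w + 4)/16 + 3*log(w + 6)/16 + C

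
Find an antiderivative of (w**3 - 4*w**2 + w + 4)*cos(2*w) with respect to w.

w**3*sin(2*w)/2 - 2*w**2*sin(2*w) + 3*w**2*cos(2*w)/4 - w*sin(2*w)/4 - 2*w*cos(2*w) + 3*sin(2*w) - cos(2*w)/8 + C

Use integration by parts with u = w**3 - 4*w**2 + w + 4, dv = cos(2*w) dw, so v = sin(2*w)/2.
Apply parts 3 times (tabular method): alternate signs, differentiate u down to 0, integrate dv up.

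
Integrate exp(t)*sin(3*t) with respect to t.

exp(t)*sin(3*t)/10 - 3*exp(t)*cos(3*t)/10 + C

Let I denote the integral. Integrate by parts with u = sin(3*t), dv = exp(t) dt, so v = exp(t): I = exp(t)*sin(3*t) − 3·∫ exp(t)*cos(3*t) dt.
Apply parts again with u = cos(3*t), dv = exp(t) dt: ∫ exp(t)*cos(3*t) dt = exp(t)*cos(3*t) + 3·I. Substituting back brings back I: I = exp(t)*sin(3*t) - 3*exp(t)*cos(3*t) − 9·I.
Solving for I: (1 + 9)·I equals the remaining terms, so I = (1/10)·(exp(t)*sin(3*t) - 3*exp(t)*cos(3*t)).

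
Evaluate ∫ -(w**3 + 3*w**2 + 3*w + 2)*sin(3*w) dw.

w**3*cos(3*w)/3 - w**2*sin(3*w)/3 + w**2*cos(3*w) - 2*w*sin(3*w)/3 + 7*w*cos(3*w)/9 - 7*sin(3*w)/27 + 4*cos(3*w)/9 + C

Use integration by parts with u = w**3 + 3*w**2 + 3*w + 2, dv = -sin(3*w) dw, so v = cos(3*w)/3.
Apply parts 3 times (tabular method): alternate signs, differentiate u down to 0, integrate dv up.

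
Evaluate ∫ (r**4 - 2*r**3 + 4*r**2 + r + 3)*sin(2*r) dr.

-r**4*cos(2*r)/2 + r**3*sin(2*r) + r**3*cos(2*r) - 3*r**2*sin(2*r)/2 - r**2*cos(2*r)/2 + r*sin(2*r)/2 - 2*r*cos(2*r) + sin(2*r) - 5*cos(2*r)/4 + C

Use integration by parts with u = r**4 - 2*r**3 + 4*r**2 + r + 3, dv = sin(2*r) dr, so v = -cos(2*r)/2.
Apply parts 4 times (tabular method): alternate signs, differentiate u down to 0, integrate dv up.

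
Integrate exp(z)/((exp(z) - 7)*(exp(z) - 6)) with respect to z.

Let u = e^z, du = e^z dz.
The integral becomes ∫ du/((u-6)(u-7)); decompose into partial fractions.

log(exp(z) - 7) - log(exp(z) - 6) + C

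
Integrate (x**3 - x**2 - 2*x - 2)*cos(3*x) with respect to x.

Use integration by parts with u = x**3 - x**2 - 2*x - 2, dv = cos(3*x) dx, so v = sin(3*x)/3.
Apply parts 3 times (tabular method): alternate signs, differentiate u down to 0, integrate dv up.

x**3*sin(3*x)/3 - x**2*sin(3*x)/3 + x**2*cos(3*x)/3 - 8*x*sin(3*x)/9 - 2*x*cos(3*x)/9 - 16*sin(3*x)/27 - 8*cos(3*x)/27 + C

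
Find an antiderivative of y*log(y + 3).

Use integration by parts with u = log(y + 3), dv = y dy.
Then du = 1/(y + 3) dy and v = y**2/2.

y**2*log(y + 3)/2 - y**2/4 + 3*y/2 - 9*log(y + 3)/2 + C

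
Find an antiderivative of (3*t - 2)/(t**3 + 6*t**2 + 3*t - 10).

Factor the denominator: (t - 1)*(t + 2)*(t + 5).
Partial-fraction decomposition: -17/(18*(t + 5)) + 8/(9*(t + 2)) + 1/(18*(t - 1)).
Integrate each term: A/(t−a) contributes A·log|t−a|.

log(t - 1)/18 + 8*log(t + 2)/9 - 17*log(t + 5)/18 + C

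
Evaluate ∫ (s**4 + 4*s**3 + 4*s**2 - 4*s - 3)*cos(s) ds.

s**4*sin(s) + 4*s**3*sin(s) + 4*s**3*cos(s) - 8*s**2*sin(s) + 12*s**2*cos(s) - 28*s*sin(s) - 16*s*cos(s) + 13*sin(s) - 28*cos(s) + C

Use integration by parts with u = s**4 + 4*s**3 + 4*s**2 - 4*s - 3, dv = cos(s) ds, so v = sin(s).
Apply parts 4 times (tabular method): alternate signs, differentiate u down to 0, integrate dv up.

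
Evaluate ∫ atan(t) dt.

Use integration by parts with u = arctan(t), dv = dt.
Then du = 1/(t**2 + 1) dt.

t*atan(t) - log(t**2 + 1)/2 + C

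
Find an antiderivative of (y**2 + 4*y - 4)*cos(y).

Use integration by parts with u = y**2 + 4*y - 4, dv = cos(y) dy, so v = sin(y).
Apply parts 2 times (tabular method): alternate signs, differentiate u down to 0, integrate dv up.

y**2*sin(y) + 4*y*sin(y) + 2*y*cos(y) - 6*sin(y) + 4*cos(y) + C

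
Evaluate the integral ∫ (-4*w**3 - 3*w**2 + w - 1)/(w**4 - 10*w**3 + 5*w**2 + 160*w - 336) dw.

-1513*log(w - 7)/132 + 301*log(w - 4)/24 - 19*log(w - 3)/4 - 29*log(w + 4)/88 + C

Factor the denominator: (w - 7)*(w - 4)*(w - 3)*(w + 4).
Partial-fraction decomposition: -29/(88*(w + 4)) - 19/(4*(w - 3)) + 301/(24*(w - 4)) - 1513/(132*(w - 7)).
Integrate each term: A/(w−a) contributes A·log|w−a|.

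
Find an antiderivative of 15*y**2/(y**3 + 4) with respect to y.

Let u = y**3 + 4, so du = (3*y**2) dy.
Rewriting, the integral becomes 5·∫ 1/u du = 5·log(u).
Substituting back, u = y**3 + 4.

5*log(y**3 + 4) + C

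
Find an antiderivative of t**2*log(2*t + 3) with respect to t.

Use integration by parts with u = log(2*t + 3), dv = t**2 dt.
Then du = 2/(2*t + 3) dt and v = t**3/3.

t**3*log(2*t + 3)/3 - t**3/9 + t**2/4 - 3*t/4 + 9*log(2*t + 3)/8 + C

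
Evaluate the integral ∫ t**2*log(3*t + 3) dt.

t**3*log(3*t + 3)/3 - t**3/9 + t**2/6 - t/3 + log(t + 1)/3 + C

Use integration by parts with u = log(3*t + 3), dv = t**2 dt.
Then du = 3/(3*t + 3) dt and v = t**3/3.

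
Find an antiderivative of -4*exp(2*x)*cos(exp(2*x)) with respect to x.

-2*sin(exp(2*x)) + C

Let u = exp(2*x), so du = (2*exp(2*x)) dx.
Rewriting, the integral becomes -2·∫ cos(u) du = -2·sin(u).
Substituting back, u = exp(2*x).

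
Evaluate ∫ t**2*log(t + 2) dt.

t**3*log(t + 2)/3 - t**3/9 + t**2/3 - 4*t/3 + 8*log(t + 2)/3 + C

Use integration by parts with u = log(t + 2), dv = t**2 dt.
Then du = 1/(t + 2) dt and v = t**3/3.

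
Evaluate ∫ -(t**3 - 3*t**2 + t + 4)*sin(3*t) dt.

Use integration by parts with u = t**3 - 3*t**2 + t + 4, dv = -sin(3*t) dt, so v = cos(3*t)/3.
Apply parts 3 times (tabular method): alternate signs, differentiate u down to 0, integrate dv up.

t**3*cos(3*t)/3 - t**2*sin(3*t)/3 - t**2*cos(3*t) + 2*t*sin(3*t)/3 + t*cos(3*t)/9 - sin(3*t)/27 + 14*cos(3*t)/9 + C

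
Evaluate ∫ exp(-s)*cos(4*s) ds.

4*exp(-s)*sin(4*s)/17 - exp(-s)*cos(4*s)/17 + C

Let I denote the integral. Integrate by parts with u = cos(4*s), dv = exp(-s) ds, so v = -exp(-s): I = -exp(-s)*cos(4*s) − 4·∫ exp(-s)*sin(4*s) ds.
Apply parts again with u = sin(4*s), dv = exp(-s) ds: ∫ exp(-s)*sin(4*s) ds = -exp(-s)*sin(4*s) + 4·I. Substituting back brings back I: I = 4*exp(-s)*sin(4*s) - exp(-s)*cos(4*s) − 16·I.
Solving for I: (1 + 16)·I equals the remaining terms, so I = (1/17)·(4*exp(-s)*sin(4*s) - exp(-s)*cos(4*s)).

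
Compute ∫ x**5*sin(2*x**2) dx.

Let u = x², du = 2x dx; rewrite as (1/2)∫ u^2·sin(2u) du.
Now integrate by parts 2 times.

-x**4*cos(2*x**2)/4 + x**2*sin(2*x**2)/4 + cos(2*x**2)/8 + C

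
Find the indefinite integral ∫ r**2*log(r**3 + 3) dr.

r**3*log(r**3 + 3)/3 - r**3/3 + log(r**3 + 3) + C

Let u = r**3 + 3, so du = (3*r**2) dr.
The integral becomes (1/3)·∫ log(u) du; integrate by parts with u′=log(u), dv′=du.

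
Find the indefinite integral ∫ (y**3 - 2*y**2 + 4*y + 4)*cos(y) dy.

Use integration by parts with u = y**3 - 2*y**2 + 4*y + 4, dv = cos(y) dy, so v = sin(y).
Apply parts 3 times (tabular method): alternate signs, differentiate u down to 0, integrate dv up.

y**3*sin(y) - 2*y**2*sin(y) + 3*y**2*cos(y) - 2*y*sin(y) - 4*y*cos(y) + 8*sin(y) - 2*cos(y) + C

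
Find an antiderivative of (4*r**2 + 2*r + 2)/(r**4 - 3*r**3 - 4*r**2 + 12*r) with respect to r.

log(r)/6 + 44*log(r - 3)/15 - 11*log(r - 2)/4 - 7*log(r + 2)/20 + C

Factor the denominator: r*(r - 3)*(r - 2)*(r + 2).
Partial-fraction decomposition: -7/(20*(r + 2)) - 11/(4*(r - 2)) + 44/(15*(r - 3)) + 1/(6*r).
Integrate each term: A/(r−a) contributes A·log|r−a|.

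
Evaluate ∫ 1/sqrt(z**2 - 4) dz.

log(z + sqrt(z**2 - 4)) + C

Substitute z = 2·sec(θ), so dz = 2·sec(θ)*tan(θ) dθ and the radical becomes sqrt(z**2 - 4) = 2·tan(θ) by the Pythagorean identity.
Integrate the resulting trig expression in θ, then back-substitute sec(θ) = z/2, tan(θ) = sqrt(z**2 - 4)/2 (absorbing any constant into C).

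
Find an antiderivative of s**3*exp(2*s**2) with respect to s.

Let u = s², du = 2s ds; rewrite as (1/2)∫ u^1·exp(2u) du.
Now integrate by parts 1 time.

(2*s**2 - 1)*exp(2*s**2)/8 + C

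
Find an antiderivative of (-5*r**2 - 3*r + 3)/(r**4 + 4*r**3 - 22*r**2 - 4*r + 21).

Factor the denominator: (r - 3)*(r - 1)*(r + 1)*(r + 7).
Partial-fraction decomposition: 221/(480*(r + 7)) + 1/(48*(r + 1)) + 5/(32*(r - 1)) - 51/(80*(r - 3)).
Integrate each term: A/(r−a) contributes A·log|r−a|.

-51*log(r - 3)/80 + 5*log(r - 1)/32 + log(r + 1)/48 + 221*log(r + 7)/480 + C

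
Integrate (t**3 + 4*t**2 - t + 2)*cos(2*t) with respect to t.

Use integration by parts with u = t**3 + 4*t**2 - t + 2, dv = cos(2*t) dt, so v = sin(2*t)/2.
Apply parts 3 times (tabular method): alternate signs, differentiate u down to 0, integrate dv up.

t**3*sin(2*t)/2 + 2*t**2*sin(2*t) + 3*t**2*cos(2*t)/4 - 5*t*sin(2*t)/4 + 2*t*cos(2*t) - 5*cos(2*t)/8 + C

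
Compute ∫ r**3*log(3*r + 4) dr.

r**4*log(3*r + 4)/4 - r**4/16 + r**3/9 - 2*r**2/9 + 16*r/27 - 64*log(3*r + 4)/81 + C

Use integration by parts with u = log(3*r + 4), dv = r**3 dr.
Then du = 3/(3*r + 4) dr and v = r**4/4.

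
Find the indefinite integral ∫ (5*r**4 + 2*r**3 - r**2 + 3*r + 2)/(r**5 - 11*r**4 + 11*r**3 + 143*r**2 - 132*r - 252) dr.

Factor the denominator: (r - 7)*(r - 6)*(r - 2)*(r + 1)*(r + 3).
Partial-fraction decomposition: 67/(180*(r + 3)) - 1/(336*(r + 1)) + 1/(3*(r - 2)) - 1724/(63*(r - 6)) + 2533/(80*(r - 7)).
Integrate each term: A/(r−a) contributes A·log|r−a|.

2533*log(r - 7)/80 - 1724*log(r - 6)/63 + log(r - 2)/3 - log(r + 1)/336 + 67*log(r + 3)/180 + C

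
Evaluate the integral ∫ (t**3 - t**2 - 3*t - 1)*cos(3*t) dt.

t**3*sin(3*t)/3 - t**2*sin(3*t)/3 + t**2*cos(3*t)/3 - 11*t*sin(3*t)/9 - 2*t*cos(3*t)/9 - 7*sin(3*t)/27 - 11*cos(3*t)/27 + C

Use integration by parts with u = t**3 - t**2 - 3*t - 1, dv = cos(3*t) dt, so v = sin(3*t)/3.
Apply parts 3 times (tabular method): alternate signs, differentiate u down to 0, integrate dv up.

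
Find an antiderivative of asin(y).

y*asin(y) + sqrt(-y**2 + 1) + C

Use integration by parts with u = arcsin(y), dv = dy.
Then du = 1/sqrt(-y**2 + 1) dy.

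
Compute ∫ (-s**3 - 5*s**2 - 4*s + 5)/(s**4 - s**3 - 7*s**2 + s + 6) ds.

Factor the denominator: (s - 3)*(s - 1)*(s + 1)*(s + 2).
Partial-fraction decomposition: -1/(15*(s + 2)) + 5/(8*(s + 1)) + 5/(12*(s - 1)) - 79/(40*(s - 3)).
Integrate each term: A/(s−a) contributes A·log|s−a|.

-79*log(s - 3)/40 + 5*log(s - 1)/12 + 5*log(s + 1)/8 - log(s + 2)/15 + C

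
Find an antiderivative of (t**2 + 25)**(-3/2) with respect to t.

Substitute t = 5·tan(θ), so dt = 5·sec(θ)^2 dθ and the radical becomes sqrt(t**2 + 25) = 5·sec(θ) by the Pythagorean identity.
Integrate the resulting trig expression in θ, then back-substitute tan(θ) = t/5, sec(θ) = sqrt(t**2 + 25)/5 (absorbing any constant into C).

t/(25*sqrt(t**2 + 25)) + C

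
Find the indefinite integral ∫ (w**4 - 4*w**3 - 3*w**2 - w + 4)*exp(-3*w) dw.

Use integration by parts with u = w**4 - 4*w**3 - 3*w**2 - w + 4, dv = exp(-3*w) dw, so v = -exp(-3*w)/3.
Apply parts 4 times (tabular method): alternate signs, differentiate u down to 0, integrate dv up.

(-27*w**4 + 72*w**3 + 153*w**2 + 129*w - 65)*exp(-3*w)/81 + C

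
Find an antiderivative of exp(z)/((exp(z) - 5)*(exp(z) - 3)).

Let u = e^z, du = e^z dz.
The integral becomes ∫ du/((u-5)(u-3)); decompose into partial fractions.

log(exp(z) - 5)/2 - log(exp(z) - 3)/2 + C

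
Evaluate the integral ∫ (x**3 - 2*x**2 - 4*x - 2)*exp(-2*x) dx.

Use integration by parts with u = x**3 - 2*x**2 - 4*x - 2, dv = exp(-2*x) dx, so v = -exp(-2*x)/2.
Apply parts 3 times (tabular method): alternate signs, differentiate u down to 0, integrate dv up.

(-4*x**3 + 2*x**2 + 18*x + 17)*exp(-2*x)/8 + C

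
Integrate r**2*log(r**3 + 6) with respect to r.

r**3*log(r**3 + 6)/3 - r**3/3 + 2*log(r**3 + 6) + C

Let u = r**3 + 6, so du = (3*r**2) dr.
The integral becomes (1/3)·∫ log(u) du; integrate by parts with u′=log(u), dv′=du.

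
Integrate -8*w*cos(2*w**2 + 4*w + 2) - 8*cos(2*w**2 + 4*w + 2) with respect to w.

-2*sin(2*w**2 + 4*w + 2) + C

Let u = 2*w**2 + 4*w + 2, so du = (4*w + 4) dw.
Rewriting, the integral becomes -2·∫ cos(u) du = -2·sin(u).
Substituting back, u = 2*w**2 + 4*w + 2.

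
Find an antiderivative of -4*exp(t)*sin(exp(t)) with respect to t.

4*cos(exp(t)) + C

Let u = exp(t), so du = (exp(t)) dt.
Rewriting, the integral becomes -4·∫ sin(u) du = -4·-cos(u).
Substituting back, u = exp(t).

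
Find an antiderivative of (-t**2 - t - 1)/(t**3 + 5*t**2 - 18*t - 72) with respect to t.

-3*log(t - 4)/10 + log(t + 3)/3 - 31*log(t + 6)/30 + C

Factor the denominator: (t - 4)*(t + 3)*(t + 6).
Partial-fraction decomposition: -31/(30*(t + 6)) + 1/(3*(t + 3)) - 3/(10*(t - 4)).
Integrate each term: A/(t−a) contributes A·log|t−a|.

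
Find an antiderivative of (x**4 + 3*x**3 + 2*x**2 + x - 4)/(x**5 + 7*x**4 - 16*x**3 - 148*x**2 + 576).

Factor the denominator: (x - 4)*(x - 2)*(x + 3)*(x + 4)*(x + 6).
Partial-fraction decomposition: 71/(48*(x + 6)) - 11/(12*(x + 4)) + 11/(105*(x + 3)) - 23/(240*(x - 2)) + 3/(7*(x - 4)).
Integrate each term: A/(x−a) contributes A·log|x−a|.

3*log(x - 4)/7 - 23*log(x - 2)/240 + 11*log(x + 3)/105 - 11*log(x + 4)/12 + 71*log(x + 6)/48 + C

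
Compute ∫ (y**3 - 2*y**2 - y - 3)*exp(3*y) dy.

Use integration by parts with u = y**3 - 2*y**2 - y - 3, dv = exp(3*y) dy, so v = exp(3*y)/3.
Apply parts 3 times (tabular method): alternate signs, differentiate u down to 0, integrate dv up.

(3*y**3 - 9*y**2 + 3*y - 10)*exp(3*y)/9 + C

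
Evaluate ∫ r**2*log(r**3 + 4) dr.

Let u = r**3 + 4, so du = (3*r**2) dr.
The integral becomes (1/3)·∫ log(u) du; integrate by parts with u′=log(u), dv′=du.

r**3*log(r**3 + 4)/3 - r**3/3 + 4*log(r**3 + 4)/3 + C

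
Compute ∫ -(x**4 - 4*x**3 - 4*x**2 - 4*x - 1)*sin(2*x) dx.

Use integration by parts with u = x**4 - 4*x**3 - 4*x**2 - 4*x - 1, dv = -sin(2*x) dx, so v = cos(2*x)/2.
Apply parts 4 times (tabular method): alternate signs, differentiate u down to 0, integrate dv up.

x**4*cos(2*x)/2 - x**3*sin(2*x) - 2*x**3*cos(2*x) + 3*x**2*sin(2*x) - 7*x**2*cos(2*x)/2 + 7*x*sin(2*x)/2 + x*cos(2*x) - sin(2*x)/2 + 5*cos(2*x)/4 + C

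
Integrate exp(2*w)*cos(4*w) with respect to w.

exp(2*w)*sin(4*w)/5 + exp(2*w)*cos(4*w)/10 + C

Let I denote the integral. Integrate by parts with u = cos(4*w), dv = exp(2*w) dw, so v = exp(2*w)/2: I = exp(2*w)*cos(4*w)/2 + 2·∫ exp(2*w)*sin(4*w) dw.
Apply parts again with u = sin(4*w), dv = exp(2*w) dw: ∫ exp(2*w)*sin(4*w) dw = exp(2*w)*sin(4*w)/2 − 2·I. Substituting back brings back I: I = exp(2*w)*sin(4*w) + exp(2*w)*cos(4*w)/2 − 4·I.
Solving for I: (1 + 4)·I equals the remaining terms, so I = (1/5)·(exp(2*w)*sin(4*w) + exp(2*w)*cos(4*w)/2).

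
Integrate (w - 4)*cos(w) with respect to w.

Use integration by parts with u = w - 4, dv = cos(w) dw, so v = sin(w).
Apply parts 1 times (tabular method): alternate signs, differentiate u down to 0, integrate dv up.

w*sin(w) - 4*sin(w) + cos(w) + C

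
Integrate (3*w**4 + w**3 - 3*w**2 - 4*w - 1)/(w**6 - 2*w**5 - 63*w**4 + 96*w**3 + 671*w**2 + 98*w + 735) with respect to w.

Factor the denominator: (w - 7)*(w - 5)*(w + 3)*(w + 7)*(w**2 + 1).
Partial-fraction decomposition: -(9*w - 7)/(1300*(w**2 + 1)) - 337/(1680*(w + 7)) + 1/(16*(w + 3)) - 119/(312*(w - 5)) + 737/(1400*(w - 7)).
Integrate each term; A/(w−a) gives A·log|w−a|; the (Bw+D)/(w²+p²) term gives a log and an atan.

737*log(w - 7)/1400 - 119*log(w - 5)/312 + log(w + 3)/16 - 337*log(w + 7)/1680 - 9*log(w**2 + 1)/2600 + 7*atan(w)/1300 + C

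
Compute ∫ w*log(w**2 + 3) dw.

Let u = w**2 + 3, so du = (2*w) dw.
The integral becomes (1/2)·∫ log(u) du; integrate by parts with u′=log(u), dv′=du.

w**2*log(w**2 + 3)/2 - w**2/2 + 3*log(w**2 + 3)/2 + C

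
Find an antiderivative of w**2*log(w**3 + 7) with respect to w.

w**3*log(w**3 + 7)/3 - w**3/3 + 7*log(w**3 + 7)/3 + C

Let u = w**3 + 7, so du = (3*w**2) dw.
The integral becomes (1/3)·∫ log(u) du; integrate by parts with u′=log(u), dv′=du.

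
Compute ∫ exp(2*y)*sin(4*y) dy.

exp(2*y)*sin(4*y)/10 - exp(2*y)*cos(4*y)/5 + C

Let I denote the integral. Integrate by parts with u = sin(4*y), dv = exp(2*y) dy, so v = exp(2*y)/2: I = exp(2*y)*sin(4*y)/2 − 2·∫ exp(2*y)*cos(4*y) dy.
Apply parts again with u = cos(4*y), dv = exp(2*y) dy: ∫ exp(2*y)*cos(4*y) dy = exp(2*y)*cos(4*y)/2 + 2·I. Substituting back brings back I: I = exp(2*y)*sin(4*y)/2 - exp(2*y)*cos(4*y) − 4·I.
Solving for I: (1 + 4)·I equals the remaining terms, so I = (1/5)·(exp(2*y)*sin(4*y)/2 - exp(2*y)*cos(4*y)).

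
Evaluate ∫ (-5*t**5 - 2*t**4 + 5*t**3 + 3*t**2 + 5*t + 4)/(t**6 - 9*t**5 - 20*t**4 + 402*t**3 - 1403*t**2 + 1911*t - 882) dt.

Factor the denominator: (t - 7)*(t - 3)**2*(t - 2)*(t - 1)*(t + 7).
Partial-fraction decomposition: -4313/(5600*(t + 7)) + 5/(96*(t - 1)) + 14/(5*(t - 2)) + 1171/(200*(t - 3)) + 299/(20*(t - 3)**2) - 10867/(840*(t - 7)).
Integrate each term; A/(t−a) gives A·log|t−a|; A/(t−a)² gives −A/(t−a).

-10867*log(t - 7)/840 + 1171*log(t - 3)/200 + 14*log(t - 2)/5 + 5*log(t - 1)/96 - 4313*log(t + 7)/5600 - 299/(20*t - 60) + C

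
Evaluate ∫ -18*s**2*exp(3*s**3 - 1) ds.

Let u = 3*s**3 - 1, so du = (9*s**2) ds.
Rewriting, the integral becomes -2·∫ e^u du = -2·e^u.
Substituting back, u = 3*s**3 - 1.

-2*exp(3*s**3 - 1) + C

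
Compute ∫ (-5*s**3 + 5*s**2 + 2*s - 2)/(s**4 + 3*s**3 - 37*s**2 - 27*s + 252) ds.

-234*log(s - 4)/77 + 43*log(s - 3)/30 + 43*log(s + 3)/42 - 243*log(s + 7)/55 + C

Factor the denominator: (s - 4)*(s - 3)*(s + 3)*(s + 7).
Partial-fraction decomposition: -243/(55*(s + 7)) + 43/(42*(s + 3)) + 43/(30*(s - 3)) - 234/(77*(s - 4)).
Integrate each term: A/(s−a) contributes A·log|s−a|.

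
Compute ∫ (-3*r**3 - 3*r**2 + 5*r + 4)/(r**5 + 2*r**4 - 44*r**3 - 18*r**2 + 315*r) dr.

4*log(r)/315 - 421*log(r - 5)/960 + 89*log(r - 3)/360 - 43*log(r + 3)/576 + 851*log(r + 7)/3360 + C

Factor the denominator: r*(r - 5)*(r - 3)*(r + 3)*(r + 7).
Partial-fraction decomposition: 851/(3360*(r + 7)) - 43/(576*(r + 3)) + 89/(360*(r - 3)) - 421/(960*(r - 5)) + 4/(315*r).
Integrate each term: A/(r−a) contributes A·log|r−a|.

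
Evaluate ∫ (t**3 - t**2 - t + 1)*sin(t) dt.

Use integration by parts with u = t**3 - t**2 - t + 1, dv = sin(t) dt, so v = -cos(t).
Apply parts 3 times (tabular method): alternate signs, differentiate u down to 0, integrate dv up.

-t**3*cos(t) + 3*t**2*sin(t) + t**2*cos(t) - 2*t*sin(t) + 7*t*cos(t) - 7*sin(t) - 3*cos(t) + C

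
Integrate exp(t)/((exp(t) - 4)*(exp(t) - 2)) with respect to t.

log(exp(t) - 4)/2 - log(exp(t) - 2)/2 + C

Let u = e^t, du = e^t dt.
The integral becomes ∫ du/((u-2)(u-4)); decompose into partial fractions.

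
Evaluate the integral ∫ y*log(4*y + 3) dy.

y**2*log(4*y + 3)/2 - y**2/4 + 3*y/8 - 9*log(4*y + 3)/32 + C

Use integration by parts with u = log(4*y + 3), dv = y dy.
Then du = 4/(4*y + 3) dy and v = y**2/2.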